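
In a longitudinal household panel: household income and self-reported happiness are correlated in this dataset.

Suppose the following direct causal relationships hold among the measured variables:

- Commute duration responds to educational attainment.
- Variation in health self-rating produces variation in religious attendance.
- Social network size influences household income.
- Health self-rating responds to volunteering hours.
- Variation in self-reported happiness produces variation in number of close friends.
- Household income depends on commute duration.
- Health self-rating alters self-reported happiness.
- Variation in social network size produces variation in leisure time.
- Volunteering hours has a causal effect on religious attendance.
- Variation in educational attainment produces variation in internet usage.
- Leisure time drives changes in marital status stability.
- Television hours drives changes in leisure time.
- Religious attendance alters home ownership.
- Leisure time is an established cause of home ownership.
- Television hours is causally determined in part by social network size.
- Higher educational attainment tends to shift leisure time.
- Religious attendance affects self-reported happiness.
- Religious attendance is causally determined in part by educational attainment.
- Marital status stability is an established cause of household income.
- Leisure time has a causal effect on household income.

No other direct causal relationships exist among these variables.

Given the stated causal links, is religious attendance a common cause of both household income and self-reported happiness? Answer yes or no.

Religious attendance has no stated causal path to household income. A confounder must cause both variables, so religious attendance does not qualify.

no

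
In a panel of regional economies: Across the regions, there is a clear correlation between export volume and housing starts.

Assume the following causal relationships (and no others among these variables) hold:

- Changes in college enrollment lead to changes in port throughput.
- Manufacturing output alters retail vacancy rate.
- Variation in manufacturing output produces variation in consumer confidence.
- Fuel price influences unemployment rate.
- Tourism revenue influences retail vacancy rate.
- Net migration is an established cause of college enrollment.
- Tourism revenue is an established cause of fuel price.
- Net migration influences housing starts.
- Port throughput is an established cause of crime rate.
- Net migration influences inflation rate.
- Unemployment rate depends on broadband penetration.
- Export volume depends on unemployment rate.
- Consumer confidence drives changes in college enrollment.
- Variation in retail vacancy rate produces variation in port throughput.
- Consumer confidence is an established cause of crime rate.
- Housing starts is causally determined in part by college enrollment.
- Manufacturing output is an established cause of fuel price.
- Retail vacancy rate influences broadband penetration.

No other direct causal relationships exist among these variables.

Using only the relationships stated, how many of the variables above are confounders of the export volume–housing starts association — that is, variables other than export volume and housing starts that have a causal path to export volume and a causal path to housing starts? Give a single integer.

1

The common causes are: manufacturing output (to export volume via manufacturing output → fuel price → unemployment rate → export volume; to housing starts via manufacturing output → consumer confidence → college enrollment → housing starts).
Every other variable lacks a causal path to at least one of export volume and housing starts.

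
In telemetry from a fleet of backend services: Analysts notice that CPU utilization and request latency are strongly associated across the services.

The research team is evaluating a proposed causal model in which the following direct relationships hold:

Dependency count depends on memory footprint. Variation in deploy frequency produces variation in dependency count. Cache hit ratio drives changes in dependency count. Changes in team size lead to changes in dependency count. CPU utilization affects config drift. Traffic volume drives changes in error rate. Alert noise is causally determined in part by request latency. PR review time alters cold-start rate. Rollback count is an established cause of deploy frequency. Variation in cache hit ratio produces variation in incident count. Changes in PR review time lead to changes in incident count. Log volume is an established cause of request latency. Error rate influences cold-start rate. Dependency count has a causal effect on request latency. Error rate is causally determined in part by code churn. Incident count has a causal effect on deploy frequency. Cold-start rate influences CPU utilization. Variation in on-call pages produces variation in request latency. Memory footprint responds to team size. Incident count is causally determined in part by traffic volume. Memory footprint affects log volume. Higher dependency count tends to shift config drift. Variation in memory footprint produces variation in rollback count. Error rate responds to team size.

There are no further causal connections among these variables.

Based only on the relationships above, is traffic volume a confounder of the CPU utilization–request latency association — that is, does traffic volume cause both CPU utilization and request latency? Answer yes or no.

yes

Traffic volume has a causal path to CPU utilization (traffic volume → error rate → cold-start rate → CPU utilization) and to request latency (traffic volume → incident count → deploy frequency → dependency count → request latency), so it is a common cause of both — a confounder.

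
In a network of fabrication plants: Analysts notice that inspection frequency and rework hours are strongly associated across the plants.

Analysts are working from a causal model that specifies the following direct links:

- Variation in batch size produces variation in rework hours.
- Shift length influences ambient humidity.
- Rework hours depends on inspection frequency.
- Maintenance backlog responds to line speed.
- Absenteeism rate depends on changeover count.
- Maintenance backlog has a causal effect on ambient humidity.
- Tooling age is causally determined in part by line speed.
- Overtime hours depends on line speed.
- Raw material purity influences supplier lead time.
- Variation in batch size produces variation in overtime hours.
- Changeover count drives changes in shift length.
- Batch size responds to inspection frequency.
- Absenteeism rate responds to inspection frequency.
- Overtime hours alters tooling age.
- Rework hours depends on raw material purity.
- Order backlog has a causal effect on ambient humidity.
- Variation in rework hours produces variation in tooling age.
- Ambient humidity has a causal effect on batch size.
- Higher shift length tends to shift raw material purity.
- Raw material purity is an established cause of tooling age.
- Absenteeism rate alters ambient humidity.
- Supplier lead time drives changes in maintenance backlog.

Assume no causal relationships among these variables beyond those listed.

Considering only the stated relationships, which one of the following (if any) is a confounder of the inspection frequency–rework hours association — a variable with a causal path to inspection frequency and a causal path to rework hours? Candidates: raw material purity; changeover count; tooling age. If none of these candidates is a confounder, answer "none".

None of the listed candidates has causal paths to both inspection frequency and rework hours in the stated relationships, so none is a common cause.

none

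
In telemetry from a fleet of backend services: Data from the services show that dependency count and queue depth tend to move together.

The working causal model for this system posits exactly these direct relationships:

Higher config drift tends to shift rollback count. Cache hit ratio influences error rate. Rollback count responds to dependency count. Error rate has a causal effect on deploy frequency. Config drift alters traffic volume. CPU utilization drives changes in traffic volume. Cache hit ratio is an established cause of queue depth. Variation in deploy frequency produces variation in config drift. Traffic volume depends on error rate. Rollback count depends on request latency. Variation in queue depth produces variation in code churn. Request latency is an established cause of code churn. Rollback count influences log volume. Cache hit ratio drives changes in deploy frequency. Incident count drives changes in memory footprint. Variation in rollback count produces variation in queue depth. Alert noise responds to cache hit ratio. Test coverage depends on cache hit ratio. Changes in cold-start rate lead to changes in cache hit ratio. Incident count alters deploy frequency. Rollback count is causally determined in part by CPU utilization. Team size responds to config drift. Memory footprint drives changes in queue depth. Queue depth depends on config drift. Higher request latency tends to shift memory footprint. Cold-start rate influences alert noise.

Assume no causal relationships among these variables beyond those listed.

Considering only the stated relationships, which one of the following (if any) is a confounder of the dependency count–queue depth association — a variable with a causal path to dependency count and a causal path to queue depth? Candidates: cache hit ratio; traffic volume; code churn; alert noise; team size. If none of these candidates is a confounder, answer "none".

none

None of the listed candidates has causal paths to both dependency count and queue depth in the stated relationships, so none is a common cause.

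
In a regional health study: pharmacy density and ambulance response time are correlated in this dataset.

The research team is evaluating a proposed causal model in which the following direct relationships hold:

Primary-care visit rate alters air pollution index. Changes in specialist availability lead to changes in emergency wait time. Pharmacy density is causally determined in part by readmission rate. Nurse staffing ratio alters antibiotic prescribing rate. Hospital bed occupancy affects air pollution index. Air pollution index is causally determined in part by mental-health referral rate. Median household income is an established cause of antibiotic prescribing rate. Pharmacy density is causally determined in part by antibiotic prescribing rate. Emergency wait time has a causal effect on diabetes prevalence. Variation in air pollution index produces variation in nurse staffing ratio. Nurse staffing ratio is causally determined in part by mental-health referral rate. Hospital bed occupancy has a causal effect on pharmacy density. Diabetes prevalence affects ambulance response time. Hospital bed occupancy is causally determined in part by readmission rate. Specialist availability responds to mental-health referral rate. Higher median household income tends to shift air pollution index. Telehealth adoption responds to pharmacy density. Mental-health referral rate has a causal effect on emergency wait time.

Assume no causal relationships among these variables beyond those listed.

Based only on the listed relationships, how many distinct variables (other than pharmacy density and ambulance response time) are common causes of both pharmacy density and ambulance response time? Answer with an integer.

1

The common causes are: mental-health referral rate (to pharmacy density via mental-health referral rate → nurse staffing ratio → antibiotic prescribing rate → pharmacy density; to ambulance response time via mental-health referral rate → emergency wait time → diabetes prevalence → ambulance response time).
Every other variable lacks a causal path to at least one of pharmacy density and ambulance response time.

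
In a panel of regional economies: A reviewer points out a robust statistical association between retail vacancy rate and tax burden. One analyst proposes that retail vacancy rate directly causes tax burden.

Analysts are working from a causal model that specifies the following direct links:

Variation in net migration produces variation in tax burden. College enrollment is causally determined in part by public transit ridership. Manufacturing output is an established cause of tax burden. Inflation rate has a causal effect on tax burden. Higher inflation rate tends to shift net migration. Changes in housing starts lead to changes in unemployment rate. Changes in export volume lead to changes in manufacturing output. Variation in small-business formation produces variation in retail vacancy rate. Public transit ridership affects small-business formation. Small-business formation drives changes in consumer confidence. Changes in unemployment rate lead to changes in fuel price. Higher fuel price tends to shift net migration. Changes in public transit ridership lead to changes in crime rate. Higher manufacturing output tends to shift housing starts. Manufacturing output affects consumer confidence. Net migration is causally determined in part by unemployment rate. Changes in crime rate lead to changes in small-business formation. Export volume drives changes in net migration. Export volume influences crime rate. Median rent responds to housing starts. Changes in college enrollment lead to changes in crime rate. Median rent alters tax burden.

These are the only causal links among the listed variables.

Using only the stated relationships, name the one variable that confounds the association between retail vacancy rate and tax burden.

export volume

Export volume has a causal path to retail vacancy rate (export volume → crime rate → small-business formation → retail vacancy rate) and a separate causal path to tax burden (export volume → net migration → tax burden), so it is a common cause of both.
No stated relationship gives retail vacancy rate a causal route to tax burden, so the correlation is explained by the shared upstream cause rather than a direct effect.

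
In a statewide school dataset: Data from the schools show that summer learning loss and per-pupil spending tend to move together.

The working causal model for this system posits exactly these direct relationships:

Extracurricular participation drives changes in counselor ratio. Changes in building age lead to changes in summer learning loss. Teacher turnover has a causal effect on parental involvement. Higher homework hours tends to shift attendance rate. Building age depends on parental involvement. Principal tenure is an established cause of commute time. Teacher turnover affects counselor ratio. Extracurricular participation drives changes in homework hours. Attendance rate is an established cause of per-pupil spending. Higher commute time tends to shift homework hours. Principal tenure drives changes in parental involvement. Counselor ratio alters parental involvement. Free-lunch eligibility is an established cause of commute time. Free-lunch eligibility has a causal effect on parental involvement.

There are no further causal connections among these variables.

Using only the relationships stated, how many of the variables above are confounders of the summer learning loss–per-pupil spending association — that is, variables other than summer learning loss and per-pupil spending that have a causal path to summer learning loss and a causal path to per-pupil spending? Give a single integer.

3

The common causes are: extracurricular participation (to summer learning loss via extracurricular participation → counselor ratio → parental involvement → building age → summer learning loss; to per-pupil spending via extracurricular participation → homework hours → attendance rate → per-pupil spending); free-lunch eligibility (to summer learning loss via free-lunch eligibility → parental involvement → building age → summer learning loss; to per-pupil spending via free-lunch eligibility → commute time → homework hours → attendance rate → per-pupil spending); principal tenure (to summer learning loss via principal tenure → parental involvement → building age → summer learning loss; to per-pupil spending via principal tenure → commute time → homework hours → attendance rate → per-pupil spending).
Every other variable lacks a causal path to at least one of summer learning loss and per-pupil spending.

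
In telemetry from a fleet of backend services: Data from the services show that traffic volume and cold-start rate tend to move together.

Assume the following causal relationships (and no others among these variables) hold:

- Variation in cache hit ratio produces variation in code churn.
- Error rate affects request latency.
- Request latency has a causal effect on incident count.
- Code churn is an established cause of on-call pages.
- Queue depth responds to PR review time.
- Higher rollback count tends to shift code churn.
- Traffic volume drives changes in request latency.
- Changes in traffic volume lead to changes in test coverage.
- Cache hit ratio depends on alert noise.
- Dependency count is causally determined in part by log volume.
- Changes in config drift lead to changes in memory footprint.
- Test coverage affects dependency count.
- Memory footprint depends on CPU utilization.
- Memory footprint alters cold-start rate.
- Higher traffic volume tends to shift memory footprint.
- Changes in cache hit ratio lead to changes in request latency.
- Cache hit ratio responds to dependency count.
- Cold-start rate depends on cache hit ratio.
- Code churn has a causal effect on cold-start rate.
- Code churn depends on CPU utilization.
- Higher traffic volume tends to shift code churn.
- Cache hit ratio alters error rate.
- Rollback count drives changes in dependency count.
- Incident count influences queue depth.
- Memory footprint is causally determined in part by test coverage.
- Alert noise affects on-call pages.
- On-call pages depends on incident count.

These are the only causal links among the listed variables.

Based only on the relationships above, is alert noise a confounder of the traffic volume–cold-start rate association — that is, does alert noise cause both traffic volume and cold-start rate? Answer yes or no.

Alert noise has no stated causal path to traffic volume. A confounder must cause both variables, so alert noise does not qualify.

no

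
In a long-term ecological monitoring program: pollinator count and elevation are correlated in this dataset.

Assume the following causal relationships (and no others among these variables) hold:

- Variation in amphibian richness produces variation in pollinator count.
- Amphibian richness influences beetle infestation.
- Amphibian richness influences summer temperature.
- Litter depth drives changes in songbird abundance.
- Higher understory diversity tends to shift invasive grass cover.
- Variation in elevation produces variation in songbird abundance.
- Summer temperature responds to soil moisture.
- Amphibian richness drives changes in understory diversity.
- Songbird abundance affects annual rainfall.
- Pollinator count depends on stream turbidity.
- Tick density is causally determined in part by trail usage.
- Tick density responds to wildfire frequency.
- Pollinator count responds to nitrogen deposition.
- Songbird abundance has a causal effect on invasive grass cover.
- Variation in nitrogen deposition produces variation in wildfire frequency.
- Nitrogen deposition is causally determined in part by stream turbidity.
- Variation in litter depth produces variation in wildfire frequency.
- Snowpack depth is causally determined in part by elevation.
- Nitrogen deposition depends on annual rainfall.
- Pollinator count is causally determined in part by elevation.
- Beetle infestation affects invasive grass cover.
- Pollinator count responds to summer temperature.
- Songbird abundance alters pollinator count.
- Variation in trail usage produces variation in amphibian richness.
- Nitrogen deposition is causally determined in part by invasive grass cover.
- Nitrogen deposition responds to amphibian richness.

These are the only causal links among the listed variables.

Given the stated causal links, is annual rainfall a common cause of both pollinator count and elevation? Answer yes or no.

no

Annual rainfall has no stated causal path to elevation. A confounder must cause both variables, so annual rainfall does not qualify.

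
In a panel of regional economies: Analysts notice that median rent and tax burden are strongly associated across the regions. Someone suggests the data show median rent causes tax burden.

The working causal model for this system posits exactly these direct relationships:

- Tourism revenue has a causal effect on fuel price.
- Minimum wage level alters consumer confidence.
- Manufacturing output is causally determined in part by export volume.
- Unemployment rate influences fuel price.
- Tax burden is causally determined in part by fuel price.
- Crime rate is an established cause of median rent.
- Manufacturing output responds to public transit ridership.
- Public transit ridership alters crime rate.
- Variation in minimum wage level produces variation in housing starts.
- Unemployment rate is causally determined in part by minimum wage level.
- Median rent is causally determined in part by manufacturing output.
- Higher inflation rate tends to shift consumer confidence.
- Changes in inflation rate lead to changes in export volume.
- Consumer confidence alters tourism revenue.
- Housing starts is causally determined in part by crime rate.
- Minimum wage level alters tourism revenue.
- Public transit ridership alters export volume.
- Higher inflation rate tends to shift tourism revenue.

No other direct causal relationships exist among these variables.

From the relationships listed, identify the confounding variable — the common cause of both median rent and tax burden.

Inflation rate has a causal path to median rent (inflation rate → export volume → manufacturing output → median rent) and a separate causal path to tax burden (inflation rate → tourism revenue → fuel price → tax burden), so it is a common cause of both.
No stated relationship gives median rent a causal route to tax burden, so the correlation is explained by the shared upstream cause rather than a direct effect.

inflation rate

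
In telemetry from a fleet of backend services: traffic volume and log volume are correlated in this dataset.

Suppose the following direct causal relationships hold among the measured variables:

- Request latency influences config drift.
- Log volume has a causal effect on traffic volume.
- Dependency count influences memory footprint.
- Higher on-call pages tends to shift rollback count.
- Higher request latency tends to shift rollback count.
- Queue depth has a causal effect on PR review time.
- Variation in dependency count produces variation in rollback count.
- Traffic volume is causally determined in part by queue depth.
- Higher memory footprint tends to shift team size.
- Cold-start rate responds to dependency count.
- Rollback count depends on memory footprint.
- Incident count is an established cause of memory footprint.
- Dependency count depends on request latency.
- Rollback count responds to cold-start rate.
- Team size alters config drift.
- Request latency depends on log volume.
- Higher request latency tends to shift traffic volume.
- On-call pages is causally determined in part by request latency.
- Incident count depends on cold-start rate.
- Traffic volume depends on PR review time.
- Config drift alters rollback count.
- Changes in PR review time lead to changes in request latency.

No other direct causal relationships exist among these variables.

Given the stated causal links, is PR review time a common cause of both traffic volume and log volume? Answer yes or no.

PR review time has no stated causal path to log volume. A confounder must cause both variables, so PR review time does not qualify.

no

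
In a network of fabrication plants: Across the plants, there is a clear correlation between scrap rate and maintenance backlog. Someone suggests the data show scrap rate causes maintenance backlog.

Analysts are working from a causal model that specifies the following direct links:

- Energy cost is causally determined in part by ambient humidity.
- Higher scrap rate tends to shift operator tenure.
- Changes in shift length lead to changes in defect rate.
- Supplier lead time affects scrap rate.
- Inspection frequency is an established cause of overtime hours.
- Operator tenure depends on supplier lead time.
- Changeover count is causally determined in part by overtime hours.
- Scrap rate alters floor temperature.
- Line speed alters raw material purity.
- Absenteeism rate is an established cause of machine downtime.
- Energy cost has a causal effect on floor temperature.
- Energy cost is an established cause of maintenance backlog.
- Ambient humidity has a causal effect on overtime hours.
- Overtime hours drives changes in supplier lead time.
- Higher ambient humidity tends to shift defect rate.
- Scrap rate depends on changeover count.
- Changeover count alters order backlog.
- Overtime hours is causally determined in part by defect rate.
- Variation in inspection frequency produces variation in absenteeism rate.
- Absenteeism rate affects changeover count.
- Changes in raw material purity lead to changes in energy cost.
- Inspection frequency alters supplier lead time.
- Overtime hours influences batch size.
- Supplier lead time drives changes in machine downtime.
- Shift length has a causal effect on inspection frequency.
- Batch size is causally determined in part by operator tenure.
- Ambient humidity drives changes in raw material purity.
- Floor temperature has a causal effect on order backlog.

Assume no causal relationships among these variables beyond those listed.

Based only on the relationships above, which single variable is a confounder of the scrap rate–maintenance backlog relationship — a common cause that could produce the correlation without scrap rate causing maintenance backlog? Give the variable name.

Ambient humidity has a causal path to scrap rate (ambient humidity → overtime hours → supplier lead time → scrap rate) and a separate causal path to maintenance backlog (ambient humidity → energy cost → maintenance backlog), so it is a common cause of both.
No stated relationship gives scrap rate a causal route to maintenance backlog, so the correlation is explained by the shared upstream cause rather than a direct effect.

ambient humidity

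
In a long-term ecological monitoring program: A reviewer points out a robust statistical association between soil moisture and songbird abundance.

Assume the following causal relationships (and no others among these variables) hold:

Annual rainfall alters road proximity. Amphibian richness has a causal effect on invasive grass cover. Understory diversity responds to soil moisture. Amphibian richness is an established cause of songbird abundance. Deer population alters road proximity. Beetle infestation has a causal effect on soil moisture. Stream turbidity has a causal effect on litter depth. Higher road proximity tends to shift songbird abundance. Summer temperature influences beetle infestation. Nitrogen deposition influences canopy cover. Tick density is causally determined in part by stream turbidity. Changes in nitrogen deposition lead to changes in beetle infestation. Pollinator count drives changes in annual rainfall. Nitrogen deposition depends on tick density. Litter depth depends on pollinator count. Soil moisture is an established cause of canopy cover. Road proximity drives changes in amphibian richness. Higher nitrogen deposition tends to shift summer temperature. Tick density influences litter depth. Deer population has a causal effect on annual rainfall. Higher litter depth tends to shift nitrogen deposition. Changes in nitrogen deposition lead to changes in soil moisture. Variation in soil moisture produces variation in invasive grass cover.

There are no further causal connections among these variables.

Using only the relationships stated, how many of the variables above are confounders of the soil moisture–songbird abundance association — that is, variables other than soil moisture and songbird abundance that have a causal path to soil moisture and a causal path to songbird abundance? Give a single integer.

The common causes are: pollinator count (to soil moisture via pollinator count → litter depth → nitrogen deposition → soil moisture; to songbird abundance via pollinator count → annual rainfall → road proximity → songbird abundance).
Every other variable lacks a causal path to at least one of soil moisture and songbird abundance.

1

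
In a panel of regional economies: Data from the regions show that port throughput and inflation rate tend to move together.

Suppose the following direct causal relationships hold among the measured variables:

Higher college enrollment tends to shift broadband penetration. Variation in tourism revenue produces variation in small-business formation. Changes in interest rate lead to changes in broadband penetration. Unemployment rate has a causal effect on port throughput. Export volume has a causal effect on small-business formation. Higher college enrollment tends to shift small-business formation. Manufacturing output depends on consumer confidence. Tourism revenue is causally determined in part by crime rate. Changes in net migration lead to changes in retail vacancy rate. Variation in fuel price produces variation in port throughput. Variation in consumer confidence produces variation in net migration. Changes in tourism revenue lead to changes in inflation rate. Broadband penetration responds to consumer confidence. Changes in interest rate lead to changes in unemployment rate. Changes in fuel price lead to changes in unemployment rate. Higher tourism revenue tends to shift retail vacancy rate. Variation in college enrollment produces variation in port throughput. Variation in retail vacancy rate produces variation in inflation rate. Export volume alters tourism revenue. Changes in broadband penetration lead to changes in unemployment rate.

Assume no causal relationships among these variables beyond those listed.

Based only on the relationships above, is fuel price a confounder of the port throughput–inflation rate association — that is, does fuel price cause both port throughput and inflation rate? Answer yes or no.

no

Fuel price has no stated causal path to inflation rate. A confounder must cause both variables, so fuel price does not qualify.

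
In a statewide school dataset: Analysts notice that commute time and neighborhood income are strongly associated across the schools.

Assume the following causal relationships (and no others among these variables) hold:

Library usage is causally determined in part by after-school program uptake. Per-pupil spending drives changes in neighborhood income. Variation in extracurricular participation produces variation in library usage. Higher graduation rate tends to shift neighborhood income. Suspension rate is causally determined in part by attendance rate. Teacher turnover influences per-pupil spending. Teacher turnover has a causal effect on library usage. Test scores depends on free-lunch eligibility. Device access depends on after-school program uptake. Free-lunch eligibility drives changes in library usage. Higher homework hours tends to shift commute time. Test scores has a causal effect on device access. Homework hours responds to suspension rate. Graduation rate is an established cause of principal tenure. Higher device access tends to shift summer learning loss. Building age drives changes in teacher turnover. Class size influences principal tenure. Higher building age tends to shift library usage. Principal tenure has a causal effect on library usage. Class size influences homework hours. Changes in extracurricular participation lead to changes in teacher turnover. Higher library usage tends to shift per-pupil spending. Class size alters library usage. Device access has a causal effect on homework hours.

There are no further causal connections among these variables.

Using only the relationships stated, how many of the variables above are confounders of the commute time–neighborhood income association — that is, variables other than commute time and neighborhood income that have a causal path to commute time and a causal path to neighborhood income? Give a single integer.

3

The common causes are: after-school program uptake (to commute time via after-school program uptake → device access → homework hours → commute time; to neighborhood income via after-school program uptake → library usage → per-pupil spending → neighborhood income); class size (to commute time via class size → homework hours → commute time; to neighborhood income via class size → library usage → per-pupil spending → neighborhood income); free-lunch eligibility (to commute time via free-lunch eligibility → test scores → device access → homework hours → commute time; to neighborhood income via free-lunch eligibility → library usage → per-pupil spending → neighborhood income).
Every other variable lacks a causal path to at least one of commute time and neighborhood income.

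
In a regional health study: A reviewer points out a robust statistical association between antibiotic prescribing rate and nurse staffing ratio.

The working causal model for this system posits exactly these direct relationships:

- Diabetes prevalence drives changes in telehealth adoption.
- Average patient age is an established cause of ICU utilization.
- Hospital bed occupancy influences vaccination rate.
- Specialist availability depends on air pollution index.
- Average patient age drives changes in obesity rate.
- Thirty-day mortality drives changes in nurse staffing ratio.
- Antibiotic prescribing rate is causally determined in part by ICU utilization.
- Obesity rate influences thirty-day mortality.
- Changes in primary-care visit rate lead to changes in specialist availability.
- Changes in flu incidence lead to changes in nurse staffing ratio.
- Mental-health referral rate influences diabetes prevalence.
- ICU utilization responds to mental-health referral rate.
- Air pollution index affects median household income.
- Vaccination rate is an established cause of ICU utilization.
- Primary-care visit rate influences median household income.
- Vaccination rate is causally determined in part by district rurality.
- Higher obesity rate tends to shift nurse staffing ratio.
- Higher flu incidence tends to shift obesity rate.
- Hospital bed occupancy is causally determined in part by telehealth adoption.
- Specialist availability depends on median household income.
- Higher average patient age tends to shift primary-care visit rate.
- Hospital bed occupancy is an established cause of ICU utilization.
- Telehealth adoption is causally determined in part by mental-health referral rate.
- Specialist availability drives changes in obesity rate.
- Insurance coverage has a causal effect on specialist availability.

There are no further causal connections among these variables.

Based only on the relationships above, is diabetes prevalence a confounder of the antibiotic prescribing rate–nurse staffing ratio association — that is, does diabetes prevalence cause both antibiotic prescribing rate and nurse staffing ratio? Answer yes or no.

no

Diabetes prevalence has no stated causal path to nurse staffing ratio. A confounder must cause both variables, so diabetes prevalence does not qualify.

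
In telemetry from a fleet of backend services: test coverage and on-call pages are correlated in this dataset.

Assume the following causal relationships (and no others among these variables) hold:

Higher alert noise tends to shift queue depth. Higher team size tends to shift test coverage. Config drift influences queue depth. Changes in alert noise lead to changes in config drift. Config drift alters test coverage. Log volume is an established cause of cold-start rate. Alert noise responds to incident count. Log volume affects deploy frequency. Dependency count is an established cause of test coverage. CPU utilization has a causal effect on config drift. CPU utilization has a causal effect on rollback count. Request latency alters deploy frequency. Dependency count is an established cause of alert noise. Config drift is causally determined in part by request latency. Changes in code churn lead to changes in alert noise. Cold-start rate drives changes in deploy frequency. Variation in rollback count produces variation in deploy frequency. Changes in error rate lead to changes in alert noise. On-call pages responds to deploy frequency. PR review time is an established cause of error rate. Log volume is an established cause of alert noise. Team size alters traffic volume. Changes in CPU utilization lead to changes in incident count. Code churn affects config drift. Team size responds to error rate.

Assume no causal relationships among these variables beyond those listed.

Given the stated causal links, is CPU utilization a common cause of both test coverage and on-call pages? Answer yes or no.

CPU utilization has a causal path to test coverage (CPU utilization → config drift → test coverage) and to on-call pages (CPU utilization → rollback count → deploy frequency → on-call pages), so it is a common cause of both — a confounder.

yes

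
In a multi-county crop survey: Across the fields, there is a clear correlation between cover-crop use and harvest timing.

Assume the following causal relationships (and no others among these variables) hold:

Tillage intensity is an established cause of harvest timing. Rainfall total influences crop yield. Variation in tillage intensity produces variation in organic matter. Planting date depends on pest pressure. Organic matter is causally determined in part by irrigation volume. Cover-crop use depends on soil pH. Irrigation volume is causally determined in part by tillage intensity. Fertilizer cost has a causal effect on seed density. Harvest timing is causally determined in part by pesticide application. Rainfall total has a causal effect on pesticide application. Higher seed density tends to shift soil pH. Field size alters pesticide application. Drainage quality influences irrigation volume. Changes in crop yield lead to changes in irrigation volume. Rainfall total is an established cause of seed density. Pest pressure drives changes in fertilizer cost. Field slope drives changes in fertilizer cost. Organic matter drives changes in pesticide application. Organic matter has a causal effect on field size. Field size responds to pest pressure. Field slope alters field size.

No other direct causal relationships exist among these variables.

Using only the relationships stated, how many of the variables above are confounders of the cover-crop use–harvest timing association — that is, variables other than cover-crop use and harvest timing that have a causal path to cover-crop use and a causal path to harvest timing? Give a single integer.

The common causes are: field slope (to cover-crop use via field slope → fertilizer cost → seed density → soil pH → cover-crop use; to harvest timing via field slope → field size → pesticide application → harvest timing); pest pressure (to cover-crop use via pest pressure → fertilizer cost → seed density → soil pH → cover-crop use; to harvest timing via pest pressure → field size → pesticide application → harvest timing); rainfall total (to cover-crop use via rainfall total → seed density → soil pH → cover-crop use; to harvest timing via rainfall total → pesticide application → harvest timing).
Every other variable lacks a causal path to at least one of cover-crop use and harvest timing.

3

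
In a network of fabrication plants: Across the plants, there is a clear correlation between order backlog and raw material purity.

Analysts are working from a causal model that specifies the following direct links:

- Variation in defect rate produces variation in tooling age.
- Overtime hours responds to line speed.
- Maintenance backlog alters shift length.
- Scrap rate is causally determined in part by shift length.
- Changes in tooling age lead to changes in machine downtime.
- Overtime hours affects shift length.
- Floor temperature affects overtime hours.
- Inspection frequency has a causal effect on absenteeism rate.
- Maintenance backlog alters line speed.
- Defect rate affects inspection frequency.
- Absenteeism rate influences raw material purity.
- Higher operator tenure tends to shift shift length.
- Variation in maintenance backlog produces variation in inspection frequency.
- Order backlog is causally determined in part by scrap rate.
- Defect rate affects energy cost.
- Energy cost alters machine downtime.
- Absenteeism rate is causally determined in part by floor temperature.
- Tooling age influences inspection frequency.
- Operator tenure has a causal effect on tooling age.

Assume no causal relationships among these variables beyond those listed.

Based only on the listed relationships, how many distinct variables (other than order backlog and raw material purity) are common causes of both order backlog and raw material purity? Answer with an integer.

The common causes are: floor temperature (to order backlog via floor temperature → overtime hours → shift length → scrap rate → order backlog; to raw material purity via floor temperature → absenteeism rate → raw material purity); maintenance backlog (to order backlog via maintenance backlog → shift length → scrap rate → order backlog; to raw material purity via maintenance backlog → inspection frequency → absenteeism rate → raw material purity); operator tenure (to order backlog via operator tenure → shift length → scrap rate → order backlog; to raw material purity via operator tenure → tooling age → inspection frequency → absenteeism rate → raw material purity).
Every other variable lacks a causal path to at least one of order backlog and raw material purity.

3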